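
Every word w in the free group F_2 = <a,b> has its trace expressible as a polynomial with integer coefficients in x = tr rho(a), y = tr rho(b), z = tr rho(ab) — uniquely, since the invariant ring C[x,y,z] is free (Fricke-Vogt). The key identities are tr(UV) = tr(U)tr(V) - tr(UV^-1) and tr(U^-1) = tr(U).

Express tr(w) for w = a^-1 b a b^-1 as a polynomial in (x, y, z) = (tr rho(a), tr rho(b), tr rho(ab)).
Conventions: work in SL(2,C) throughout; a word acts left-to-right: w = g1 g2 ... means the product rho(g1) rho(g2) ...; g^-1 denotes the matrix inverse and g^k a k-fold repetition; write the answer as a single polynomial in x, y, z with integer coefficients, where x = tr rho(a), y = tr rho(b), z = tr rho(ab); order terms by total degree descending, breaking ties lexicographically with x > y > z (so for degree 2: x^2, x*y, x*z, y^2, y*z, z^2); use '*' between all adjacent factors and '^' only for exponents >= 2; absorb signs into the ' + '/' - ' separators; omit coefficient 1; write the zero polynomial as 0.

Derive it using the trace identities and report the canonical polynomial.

tr(b a b) = tr(b)*tr(a b) - tr(a) = y*z - x
tr(b a b a) = tr(b a)*tr(b a) - tr(1)   [split at repeated b] = z^2 - 2
use: tr(a^-1 b a b) = tr(b a b)*tr(a) - tr(b a b a) = x*y*z - x^2 - z^2 + 2
tr(a^-1 b a b^-1) = tr(a^-1 b a)*tr(b) - tr(a^-1 b a b) = -x*y*z + x^2 + y^2 + z^2 - 2

-x*y*z + x^2 + y^2 + z^2 - 2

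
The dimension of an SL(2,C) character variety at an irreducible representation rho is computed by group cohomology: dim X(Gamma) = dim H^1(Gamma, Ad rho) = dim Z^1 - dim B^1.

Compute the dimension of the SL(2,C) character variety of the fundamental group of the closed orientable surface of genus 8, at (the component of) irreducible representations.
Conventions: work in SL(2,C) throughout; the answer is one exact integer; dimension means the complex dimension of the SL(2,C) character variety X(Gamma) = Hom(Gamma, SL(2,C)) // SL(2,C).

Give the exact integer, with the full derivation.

The genus-8 surface group: 2g = 16 generators, one relator prod [a_i, b_i].
Unconstrained cocycle data is one sl_2 vector per generator (48 dimensions), cut by the relator condition d_2(z) = 0.
d_2 is surjective at irreducible rho (its cokernel H^2 is dual to H^0 = 0), so dim Z^1 = 48 - 3 = 45.
As always at irreducible rho, dim B^1 = 3.
dim H^1 = 45 - 3 = 42 = dim X.

42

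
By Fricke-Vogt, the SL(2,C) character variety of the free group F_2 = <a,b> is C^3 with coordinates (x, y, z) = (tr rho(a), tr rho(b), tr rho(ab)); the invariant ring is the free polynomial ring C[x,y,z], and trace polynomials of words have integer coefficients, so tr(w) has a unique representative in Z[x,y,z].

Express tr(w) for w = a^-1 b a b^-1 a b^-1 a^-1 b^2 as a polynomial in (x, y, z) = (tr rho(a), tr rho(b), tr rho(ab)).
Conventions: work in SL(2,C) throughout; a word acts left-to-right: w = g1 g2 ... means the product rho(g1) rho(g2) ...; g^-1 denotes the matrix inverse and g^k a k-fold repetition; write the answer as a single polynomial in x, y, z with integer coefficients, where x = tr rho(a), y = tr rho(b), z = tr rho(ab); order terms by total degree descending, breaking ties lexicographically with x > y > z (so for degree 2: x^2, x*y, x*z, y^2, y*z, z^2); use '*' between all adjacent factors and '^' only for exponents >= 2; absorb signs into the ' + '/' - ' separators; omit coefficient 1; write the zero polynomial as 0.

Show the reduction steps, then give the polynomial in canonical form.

-x^3*y^4*z + x^4*y^3 + x^2*y^5 + 3*x^2*y^3*z^2 - x^3*y^2*z - 2*x*y^4*z - 3*x*y^2*z^3 - x^4*y - 5*x^2*y^3 - x^2*y*z^2 + y^3*z^2 + y*z^4 + x^3*z + 9*x*y^2*z + x*z^3 + 4*x^2*y - 4*y*z^2 - 4*x*z + y

trace(b^2 a) = trace(b)*trace(a b) - trace(a)   [square of b] = y*z - x
next, trace(b a b^2) = trace(b)*trace(b a b) - trace(b a)   [square of b] = y^2*z - x*y - z
next, trace(b^4 a) = trace(b)*trace(b a b^2) - trace(b a b)   [square of b] = y^3*z - x*y^2 - 2*y*z + x
next, trace(b^2) = trace(b)*trace(b) - trace(1)   [square of b] = y^2 - 2
trace(b^3) = trace(b)*trace(b^2) - trace(b)   [square of b] = y^3 - 3*y
trace(b^4) = trace(b)*trace(b^3) - trace(b^2)   [square of b] = y^4 - 4*y^2 + 2
trace(a b^4 a) = trace(a)*trace(b^4 a) - trace(b^4)   [square of a] = x*y^3*z - x^2*y^2 - y^4 - 2*x*y*z + x^2 + 4*y^2 - 2
and trace(a b a b) = trace(a b)*trace(a b) - trace(1)   [split at a repeated a] = z^2 - 2
trace(a b a) = trace(a)*trace(b a) - trace(b)   [square of a] = x*z - y
trace(a b a b^2) = trace(b)*trace(a b a b) - trace(a b a)   [square of b] = y*z^2 - x*z - y
trace(a b a b^3) = trace(b)*trace(a b a b^2) - trace(a b a b)   [square of b] = y^2*z^2 - x*y*z - y^2 - z^2 + 2
and trace(a b^4 a b) = trace(b)*trace(a b a b^3) - trace(a b a b^2)   [square of b] = y^3*z^2 - x*y^2*z - y^3 - 2*y*z^2 + x*z + 3*y
trace(b^3 a b^-1 a b) = trace(a b^4 a)*trace(b) - trace(a b^4 a b)   [inverse elimination on b] = x*y^4*z - x^2*y^3 - y^5 - y^3*z^2 - x*y^2*z + x^2*y + 5*y^3 + 2*y*z^2 - x*z - 5*y
trace(a b a b^3 a) = trace(a)*trace(b a b^3 a) - trace(b a b^3)   [square of a] = x*y^2*z^2 - x^2*y*z - y^3*z - x*z^2 + 2*y*z + x
trace(a b a b a b) = trace(a b a b)*trace(a b) - trace(b a)   [split at a repeated a] = z^3 - 3*z
and trace(a b a b a) = trace(a)*trace(b a b a) - trace(b a b)   [square of a] = x*z^2 - y*z - x
trace(b a b a b a b) = trace(b)*trace(a b a b a b) - trace(a b a b a)   [square of b] = y*z^3 - x*z^2 - 2*y*z + x
trace(a b a b^3 a b) = trace(b)*trace(b a b a b a b) - trace(b a b a b a)   [square of b] = y^2*z^3 - x*y*z^2 - 2*y^2*z - z^3 + x*y + 3*z
and trace(b^3 a b^-1 a b a) = trace(a b a b^3 a)*trace(b) - trace(a b a b^3 a b)   [inverse elimination on b] = x*y^3*z^2 - x^2*y^2*z - y^4*z - y^2*z^3 + 4*y^2*z + z^3 - 3*z
next, trace(a^-1 b^3 a b^-1 a b) = trace(b^3 a b^-1 a b)*trace(a) - trace(b^3 a b^-1 a b a)   [inverse elimination on a] = x^2*y^4*z - x^3*y^3 - x*y^5 - 2*x*y^3*z^2 + y^4*z + y^2*z^3 + x^3*y + 5*x*y^3 + 2*x*y*z^2 - x^2*z - 4*y^2*z - z^3 - 5*x*y + 3*z
next, trace(b a b^-1 a b^-1 a^-1 b^2) = trace(a^-1 b^3 a b^-1 a)*trace(b) - trace(a^-1 b^3 a b^-1 a b)   [inverse elimination on b] = -x^2*y^4*z + x^3*y^3 + x*y^5 + 2*x*y^3*z^2 - y^4*z - y^2*z^3 - x^3*y - 5*x*y^3 - 2*x*y*z^2 + x^2*z + 5*y^2*z + z^3 + 4*x*y - 3*z
next, trace(b^2 a b a^2 b) = trace(a)*trace(b^3 a b a) - trace(b^3 a b)   [square of a] = x*y^2*z^2 - x^2*y*z - y^3*z - x*z^2 + 2*y*z + x
and trace(a^2) = trace(a)*trace(a) - trace(1)   [square of a] = x^2 - 2
trace(a b^2 a) = trace(b)*trace(a^2 b) - trace(a^2)   [square of b] = x*y*z - x^2 - y^2 + 2
and trace(b a b^2 a b) = trace(b)*trace(a b^2 a b) - trace(a b^2 a)   [square of b] = y^2*z^2 - 2*x*y*z + x^2 - 2
and trace(b^2 a b a^2 b a) = trace(a)*trace(b a b^2 a b a) - trace(b a b^2 a b)   [square of a] = x*y*z^3 - x^2*z^2 - y^2*z^2 + 2
and trace(a b a^-1 b^2 a b a) = trace(b^2 a b a^2 b)*trace(a) - trace(b^2 a b a^2 b a)   [inverse elimination on a] = x^2*y^2*z^2 - x^3*y*z - x*y^3*z - x*y*z^3 + y^2*z^2 + 2*x*y*z + x^2 - 2
next, trace(a b a b a b a b) = trace(a b a b)*trace(a b a b) - trace(1)   [split at a repeated a] = z^4 - 4*z^2 + 2
and trace(a b a b a b a) = trace(a)*trace(b a b a b a) - trace(b a b a b)   [square of a] = x*z^3 - y*z^2 - 2*x*z + y
next, trace(b^2 a b a b a b a) = trace(b)*trace(a b a b a b a b) - trace(a b a b a b a)   [square of b] = y*z^4 - x*z^3 - 3*y*z^2 + 2*x*z + y
next, trace(a b a^-1 b^2 a b a b) = trace(b^2 a b a b a b)*trace(a) - trace(b^2 a b a b a b a)   [inverse elimination on a] = x*y^2*z^3 - x^2*y*z^2 - y*z^4 - 2*x*y^2*z + x^2*y + 3*y*z^2 + x*z - y
and trace(a^-1 b^2 a b a b^-1 a b) = trace(a b a^-1 b^2 a b a)*trace(b) - trace(a b a^-1 b^2 a b a b)   [inverse elimination on b] = x^2*y^3*z^2 - x^3*y^2*z - x*y^4*z - 2*x*y^2*z^3 + x^2*y*z^2 + y^3*z^2 + y*z^4 + 4*x*y^2*z - 3*y*z^2 - x*z - y
and trace(b a b^-1 a b^-1 a^-1 b^2 a) = trace(a^-1 b^2 a b a b^-1 a)*trace(b) - trace(a^-1 b^2 a b a b^-1 a b)   [inverse elimination on b] = -x^2*y^3*z^2 + x^3*y^2*z + x*y^4*z + 2*x*y^2*z^3 - x^2*y*z^2 - y^3*z^2 - y*z^4 - 4*x*y^2*z + 4*y*z^2 + x*z - y
trace(a^-1 b a b^-1 a b^-1 a^-1 b^2) = trace(b a b^-1 a b^-1 a^-1 b^2)*trace(a) - trace(b a b^-1 a b^-1 a^-1 b^2 a)   [inverse elimination on a] = -x^3*y^4*z + x^4*y^3 + x^2*y^5 + 3*x^2*y^3*z^2 - x^3*y^2*z - 2*x*y^4*z - 3*x*y^2*z^3 - x^4*y - 5*x^2*y^3 - x^2*y*z^2 + y^3*z^2 + y*z^4 + x^3*z + 9*x*y^2*z + x*z^3 + 4*x^2*y - 4*y*z^2 - 4*x*z + y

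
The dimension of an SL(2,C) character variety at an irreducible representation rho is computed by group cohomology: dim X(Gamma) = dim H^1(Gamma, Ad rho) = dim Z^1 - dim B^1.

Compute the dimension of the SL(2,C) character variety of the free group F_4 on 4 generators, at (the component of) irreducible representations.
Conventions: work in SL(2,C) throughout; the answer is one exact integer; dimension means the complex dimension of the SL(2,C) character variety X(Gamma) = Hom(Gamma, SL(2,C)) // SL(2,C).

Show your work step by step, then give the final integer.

9

Gamma = F_4 has 4 generators and no relators.
So Z^1 = (sl_2)^4 in full: dim Z^1 = 12.
Irreducibility makes the coboundary map sl_2 -> Z^1 injective (trivial centralizer), so dim B^1 = 3.
Therefore dim X = 12 - 3 = 9.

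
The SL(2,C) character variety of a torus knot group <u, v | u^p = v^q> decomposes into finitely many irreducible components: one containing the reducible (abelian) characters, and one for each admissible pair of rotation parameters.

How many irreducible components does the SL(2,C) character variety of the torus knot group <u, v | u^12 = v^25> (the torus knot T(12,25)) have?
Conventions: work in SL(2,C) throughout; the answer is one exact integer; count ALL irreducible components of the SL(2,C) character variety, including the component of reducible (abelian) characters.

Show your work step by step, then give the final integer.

Gamma = < u, v | u^12 = v^25 > (torus knot T(12,25)); the central element u^12 = v^25 acts as +I or -I in any irreducible SL(2,C) representation.
This locks tr(u) to 2*cos(pi*alpha/12), alpha in 1..11, and tr(v) to 2*cos(pi*beta/25), beta in 1..24, on each component of irreducible characters.
The two central values (-1)^alpha I and (-1)^beta I must be the same matrix, so alpha and beta share a parity.
count pairs: odd alpha (6 choices) x odd beta (12), plus even alpha (5) x even beta (12): 6*12 + 5*12 = 132.
Total: 132 irreducible-character components + 1 reducible (abelian) component = 133.

133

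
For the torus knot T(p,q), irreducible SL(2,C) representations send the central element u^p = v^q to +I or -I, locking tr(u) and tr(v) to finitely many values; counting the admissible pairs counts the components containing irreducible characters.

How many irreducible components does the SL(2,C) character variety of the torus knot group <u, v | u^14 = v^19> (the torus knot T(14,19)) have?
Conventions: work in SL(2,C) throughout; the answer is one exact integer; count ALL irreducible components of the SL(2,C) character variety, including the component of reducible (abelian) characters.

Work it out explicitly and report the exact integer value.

118

For T(14,19): irreducibility forces the central element u^14 = v^19 to one of +I, -I.
On an irreducible component, tr(u) is locked at 2*cos(pi*alpha/14) for some alpha in 1..13, and tr(v) at 2*cos(pi*beta/19) for some beta in 1..18.
Consistency of u^14 = (-1)^alpha I with v^19 = (-1)^beta I forces alpha = beta (mod 2).
count pairs: odd alpha (7 choices) x odd beta (9), plus even alpha (6) x even beta (9): 7*9 + 6*9 = 117.
components with irreducible characters: 117; plus the single component of reducible (abelian) characters: total 118.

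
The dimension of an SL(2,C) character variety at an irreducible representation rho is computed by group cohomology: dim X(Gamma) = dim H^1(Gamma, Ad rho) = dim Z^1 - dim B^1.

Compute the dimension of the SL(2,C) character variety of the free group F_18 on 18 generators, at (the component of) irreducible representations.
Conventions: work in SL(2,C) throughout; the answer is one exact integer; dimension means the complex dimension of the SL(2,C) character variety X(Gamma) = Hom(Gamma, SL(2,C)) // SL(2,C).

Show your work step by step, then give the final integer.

51

Gamma = F_18 has 18 generators and no relators.
A cocycle picks one sl_2 vector per generator freely, giving dim Z^1 = 3*18 = 54.
dim B^1 = 3: the coboundary map is injective because an irreducible image has centralizer 0 in sl_2.
dim H^1 = 54 - 3 = 51, which is dim X.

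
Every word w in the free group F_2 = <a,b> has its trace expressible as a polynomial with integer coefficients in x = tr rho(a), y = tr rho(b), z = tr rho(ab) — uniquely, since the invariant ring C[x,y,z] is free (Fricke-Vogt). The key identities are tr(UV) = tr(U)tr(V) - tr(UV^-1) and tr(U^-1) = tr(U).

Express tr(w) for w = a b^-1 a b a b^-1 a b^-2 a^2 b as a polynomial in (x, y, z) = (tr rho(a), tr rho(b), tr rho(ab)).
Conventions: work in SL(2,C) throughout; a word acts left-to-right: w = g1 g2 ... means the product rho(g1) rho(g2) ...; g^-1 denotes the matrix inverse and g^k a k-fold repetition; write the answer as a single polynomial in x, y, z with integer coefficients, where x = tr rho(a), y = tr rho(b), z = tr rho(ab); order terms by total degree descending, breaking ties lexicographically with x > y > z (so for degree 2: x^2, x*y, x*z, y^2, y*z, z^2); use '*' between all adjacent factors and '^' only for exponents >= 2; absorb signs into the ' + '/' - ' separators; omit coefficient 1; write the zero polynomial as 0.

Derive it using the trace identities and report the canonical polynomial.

x^4*y^4*z^2 - 2*x^3*y^5*z - 3*x^3*y^3*z^3 - x^4*y^2*z^2 + x^2*y^6 + 4*x^2*y^4*z^2 + 3*x^2*y^2*z^4 + 5*x^3*y^3*z + 2*x^3*y*z^3 - x*y^5*z - 2*x*y^3*z^3 - x*y*z^5 - 4*x^2*y^4 - 8*x^2*y^2*z^2 - x^2*z^4 - 3*x^3*y*z + 3*x*y^3*z + 2*x*y*z^3 + 4*x^2*y^2 + 3*x^2*z^2 + y^2*z^2 + z^4 + x*y*z - x^2 - y^2 - 4*z^2 + 2

tr(b a b a) = tr(b a) * tr(b a) - tr(1) = z^2 - 2
reduce: tr(b a b) = tr(b) * tr(a b) - tr(a) = y*z - x
reduce: tr(a b a b a) = tr(a) * tr(b a b a) - tr(b a b) = x*z^2 - y*z - x
so tr(a^2 b a b a) = tr(a) * tr(a b a b a) - tr(a b a b) = x^2*z^2 - x*y*z - x^2 - z^2 + 2
reduce: tr(b a^4 b a) = tr(a) * tr(a^2 b a b a) - tr(a^2 b a b) = x^3*z^2 - x^2*y*z - x^3 - 2*x*z^2 + y*z + 3*x
tr(b a^2) = tr(a) * tr(b a) - tr(b) = x*z - y
tr(a b a^2) = tr(a) * tr(b a^2) - tr(b a) = x^2*z - x*y - z
so tr(a^4 b) = tr(a) * tr(a b a^2) - tr(a b a) = x^3*z - x^2*y - 2*x*z + y
tr(a^2) = tr(a) * tr(a) - tr(1) = x^2 - 2
tr(a^3) = tr(a) * tr(a^2) - tr(a) = x^3 - 3*x
so tr(a^4) = tr(a) * tr(a^3) - tr(a^2) = x^4 - 4*x^2 + 2
so tr(b a^4 b) = tr(b) * tr(a^4 b) - tr(a^4) = x^3*y*z - x^4 - x^2*y^2 - 2*x*y*z + 4*x^2 + y^2 - 2
tr(a^2 b a^2 b a^2) = tr(a) * tr(b a^4 b a) - tr(b a^4 b) = x^4*z^2 - 2*x^3*y*z + x^2*y^2 - 2*x^2*z^2 + 3*x*y*z - x^2 - y^2 + 2
reduce: tr(b a b a b a) = tr(a b) * tr(a b a b) - tr(a^-1 b^-1) = z^3 - 3*z
tr(b a b a b) = tr(b) * tr(a b a b) - tr(a b a) = y*z^2 - x*z - y
reduce: tr(b a^2 b a b a) = tr(a) * tr(b a b a b a) - tr(b a b a b) = x*z^3 - y*z^2 - 2*x*z + y
reduce: tr(b a b^2) = tr(b) * tr(a b^2) - tr(a b) = y^2*z - x*y - z
tr(b a^2 b a b) = tr(a) * tr(b a b^2 a) - tr(b a b^2) = x*y*z^2 - x^2*z - y^2*z + z
so tr(b a^2 b a^2 b a) = tr(a) * tr(b a^2 b a b a) - tr(b a^2 b a b) = x^2*z^3 - 2*x*y*z^2 - x^2*z + y^2*z + x*y - z
tr(b^2) = tr(b) * tr(b) - tr(1) = y^2 - 2
tr(b^3) = tr(b) * tr(b^2) - tr(b) = y^3 - 3*y
tr(b^2 a^2 b) = tr(a) * tr(b^3 a) - tr(b^3) = x*y^2*z - x^2*y - y^3 - x*z + 3*y
tr(b a^2 b a^2 b) = tr(a) * tr(b^2 a^2 b a) - tr(b^2 a^2 b) = x^2*y*z^2 - x^3*z - 2*x*y^2*z + x^2*y + y^3 + 2*x*z - 3*y
reduce: tr(a^2 b a^2 b a^2 b) = tr(a) * tr(b a^2 b a^2 b a) - tr(b a^2 b a^2 b) = x^3*z^3 - 3*x^2*y*z^2 + 3*x*y^2*z - y^3 - 3*x*z + 3*y
so tr(b^-1 a^2 b a^2 b a^2) = tr(a^2 b a^2 b a^2) * tr(b) - tr(a^2 b a^2 b a^2 b) = x^4*y*z^2 - 2*x^3*y^2*z - x^3*z^3 + x^2*y^3 + x^2*y*z^2 - x^2*y + 3*x*z - y
so tr(a b a^2 b^-2 a^2 b a) = tr(b^-1 a^2 b a^2 b a^2) * tr(b) - tr(b^-1 a^2 b a^2 b a^2 b) = x^4*y^2*z^2 - 2*x^3*y^3*z - x^3*y*z^3 - x^4*z^2 + x^2*y^4 + x^2*y^2*z^2 + 2*x^3*y*z - 2*x^2*y^2 + 2*x^2*z^2 + x^2 - 2
so tr(a^2 b a b a b a) = tr(a) * tr(a b a b a b a) - tr(a b a b a b) = x^2*z^3 - x*y*z^2 - 2*x^2*z - z^3 + x*y + 3*z
reduce: tr(a^2 b a b a b a^2) = tr(a) * tr(a^2 b a b a b a) - tr(a^2 b a b a b) = x^3*z^3 - x^2*y*z^2 - 2*x^3*z - 2*x*z^3 + x^2*y + y*z^2 + 5*x*z - y
tr(b a b a b a b a) = tr(b a b a b a) * tr(b a) - tr(a b a b) = z^4 - 4*z^2 + 2
tr(b a b a b a b) = tr(b) * tr(a b a b a b) - tr(a b a b a) = y*z^3 - x*z^2 - 2*y*z + x
reduce: tr(b a b a b a^2 b a) = tr(a) * tr(b a b a b a b a) - tr(b a b a b a b) = x*z^4 - y*z^3 - 3*x*z^2 + 2*y*z + x
reduce: tr(b^2 a b a b) = tr(b) * tr(b a b a b) - tr(b a b a) = y^2*z^2 - x*y*z - y^2 - z^2 + 2
tr(b a b a b a^2 b) = tr(a) * tr(b^2 a b a b a) - tr(b^2 a b a b) = x*y*z^3 - x^2*z^2 - y^2*z^2 - x*y*z + x^2 + y^2 + z^2 - 2
so tr(a^2 b a b a b a^2 b) = tr(a) * tr(b a b a b a^2 b a) - tr(b a b a b a^2 b) = x^2*z^4 - 2*x*y*z^3 - 2*x^2*z^2 + y^2*z^2 + 3*x*y*z - y^2 - z^2 + 2
tr(a^2 b a b a b a^2 b^-1) = tr(a^2 b a b a b a^2) * tr(b) - tr(a^2 b a b a b a^2 b) = x^3*y*z^3 - x^2*y^2*z^2 - x^2*z^4 - 2*x^3*y*z + x^2*y^2 + 2*x^2*z^2 + 2*x*y*z + z^2 - 2
so tr(a b a^2 b^-2 a^2 b a b) = tr(a^2 b a b a b a^2 b^-1) * tr(b) - tr(a^2 b a b a b a^2) = x^3*y^2*z^3 - x^2*y^3*z^2 - x^2*y*z^4 - 2*x^3*y^2*z - x^3*z^3 + x^2*y^3 + 3*x^2*y*z^2 + 2*x^3*z + 2*x*y^2*z + 2*x*z^3 - x^2*y - 5*x*z - y
tr(a b^-2 a^2 b a b^-1 a b a) = tr(a b a^2 b^-2 a^2 b a) * tr(b) - tr(a b a^2 b^-2 a^2 b a b) = x^4*y^3*z^2 - 2*x^3*y^4*z - 2*x^3*y^2*z^3 - x^4*y*z^2 + x^2*y^5 + 2*x^2*y^3*z^2 + x^2*y*z^4 + 4*x^3*y^2*z + x^3*z^3 - 3*x^2*y^3 - x^2*y*z^2 - 2*x^3*z - 2*x*y^2*z - 2*x*z^3 + 2*x^2*y + 5*x*z - y
reduce: tr(a b a b a^3 b a) = tr(a) * tr(a b a^2 b a b a) - tr(a b a^2 b a b) = x^3*z^3 - 2*x^2*y*z^2 - x^3*z + x*y^2*z - x*z^3 + x^2*y + y*z^2 + x*z - y
tr(a b a b a^3 b a b) = tr(a) * tr(a b a b a b a b a) - tr(a b a b a b a b) = x^2*z^4 - x*y*z^3 - 3*x^2*z^2 - z^4 + 2*x*y*z + x^2 + 4*z^2 - 2
reduce: tr(a^2 b a b^-1 a b a b a) = tr(a b a b a^3 b a) * tr(b) - tr(a b a b a^3 b a b) = x^3*y*z^3 - 2*x^2*y^2*z^2 - x^2*z^4 - x^3*y*z + x*y^3*z + x^2*y^2 + 3*x^2*z^2 + y^2*z^2 + z^4 - x*y*z - x^2 - y^2 - 4*z^2 + 2
so tr(b a b a b a b a b a) = tr(a b) * tr(a b a b a b a b) - tr(a^-1 b^-1 a^-1 b^-1 a^-1 b^-1) = z^5 - 5*z^3 + 5*z
reduce: tr(b a b a b a b a b) = tr(b) * tr(a b a b a b a b) - tr(a b a b a b a) = y*z^4 - x*z^3 - 3*y*z^2 + 2*x*z + y
reduce: tr(a b a b a b a^2 b a b) = tr(a) * tr(b a b a b a b a b a) - tr(b a b a b a b a b) = x*z^5 - y*z^4 - 4*x*z^3 + 3*y*z^2 + 3*x*z - y
so tr(a^2 b a b^-1 a b a b a b) = tr(a b a b a b a^2 b a) * tr(b) - tr(a b a b a b a^2 b a b) = x^2*y*z^4 - 2*x*y^2*z^3 - x*z^5 - 2*x^2*y*z^2 + y^3*z^2 + y*z^4 + 3*x*y^2*z + 4*x*z^3 - y^3 - 4*y*z^2 - 3*x*z + 3*y
so tr(a^2 b a b^-1 a b a b a b^-1) = tr(a^2 b a b^-1 a b a b a) * tr(b) - tr(a^2 b a b^-1 a b a b a b) = x^3*y^2*z^3 - 2*x^2*y^3*z^2 - 2*x^2*y*z^4 - x^3*y^2*z + x*y^4*z + 2*x*y^2*z^3 + x*z^5 + x^2*y^3 + 5*x^2*y*z^2 - 4*x*y^2*z - 4*x*z^3 - x^2*y + 3*x*z - y
reduce: tr(a b^-2 a^2 b a b^-1 a b a b) = tr(a^2 b a b^-1 a b a b a b^-1) * tr(b) - tr(a^2 b a b^-1 a b a b a) = x^3*y^3*z^3 - 2*x^2*y^4*z^2 - 2*x^2*y^2*z^4 - x^3*y^3*z - x^3*y*z^3 + x*y^5*z + 2*x*y^3*z^3 + x*y*z^5 + x^2*y^4 + 7*x^2*y^2*z^2 + x^2*z^4 + x^3*y*z - 5*x*y^3*z - 4*x*y*z^3 - 2*x^2*y^2 - 3*x^2*z^2 - y^2*z^2 - z^4 + 4*x*y*z + x^2 + 4*z^2 - 2
tr(a b^-1 a b a b^-1 a b^-2 a^2 b) = tr(a b^-2 a^2 b a b^-1 a b a) * tr(b) - tr(a b^-2 a^2 b a b^-1 a b a b) = x^4*y^4*z^2 - 2*x^3*y^5*z - 3*x^3*y^3*z^3 - x^4*y^2*z^2 + x^2*y^6 + 4*x^2*y^4*z^2 + 3*x^2*y^2*z^4 + 5*x^3*y^3*z + 2*x^3*y*z^3 - x*y^5*z - 2*x*y^3*z^3 - x*y*z^5 - 4*x^2*y^4 - 8*x^2*y^2*z^2 - x^2*z^4 - 3*x^3*y*z + 3*x*y^3*z + 2*x*y*z^3 + 4*x^2*y^2 + 3*x^2*z^2 + y^2*z^2 + z^4 + x*y*z - x^2 - y^2 - 4*z^2 + 2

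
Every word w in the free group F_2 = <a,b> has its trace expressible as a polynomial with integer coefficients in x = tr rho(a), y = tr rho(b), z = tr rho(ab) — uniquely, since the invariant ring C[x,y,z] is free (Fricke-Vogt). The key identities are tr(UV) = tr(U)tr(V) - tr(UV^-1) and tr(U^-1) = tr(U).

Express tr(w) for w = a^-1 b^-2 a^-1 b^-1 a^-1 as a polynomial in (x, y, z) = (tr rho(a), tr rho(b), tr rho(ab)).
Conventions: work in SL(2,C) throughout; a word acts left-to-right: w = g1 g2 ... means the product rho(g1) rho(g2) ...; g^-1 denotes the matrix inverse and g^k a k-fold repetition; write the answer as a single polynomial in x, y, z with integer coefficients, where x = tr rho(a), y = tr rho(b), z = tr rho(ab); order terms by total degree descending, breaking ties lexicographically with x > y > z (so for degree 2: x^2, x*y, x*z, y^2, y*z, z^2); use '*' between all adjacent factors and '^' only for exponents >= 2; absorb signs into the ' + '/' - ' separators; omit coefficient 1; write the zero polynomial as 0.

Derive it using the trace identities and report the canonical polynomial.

trace(a^-1) = trace(a) = x
trace(a^-2) = trace(a^-1) trace(a) - trace(1) = x^2 - 2
trace(a^-3) = trace(a^-2) trace(a) - trace(a^-1) = x^3 - 3*x
trace(b a^-1) = trace(b) trace(a) - trace(b a) = x*y - z
trace(b a^-2) = trace(b a^-1) trace(a) - trace(b) = x^2*y - x*z - y
trace(a^-3 b) = trace(b a^-2) trace(a) - trace(b a^-1) = x^3*y - x^2*z - 2*x*y + z
trace(a^-3 b^-1) = trace(a^-3) trace(b) - trace(a^-3 b) = x^2*z - x*y - z
trace(a^-2 b^-2 a^-1) = trace(a^-3 b^-1) trace(b) - trace(a^-3) = x^2*y*z - x^3 - x*y^2 - y*z + 3*x
trace(a^-2 b^-1) = trace(a^-1 b^-1) trace(a) - trace(a^-1 b^-1 a) = x*z - y
trace(a b a b) = trace(b a) trace(b a) - trace(1)   [split at repeated b] = z^2 - 2
trace(b^-1 a b a) = trace(a b a) trace(b) - trace(a b a b) = x*y*z - y^2 - z^2 + 2
trace(b^-1 a b a^-1) = trace(b^-1 a b) trace(a) - trace(b^-1 a b a) = -x*y*z + x^2 + y^2 + z^2 - 2
trace(a b a^-2 b^-1) = trace(b^-1 a b a^-1) trace(a) - trace(b^-1 a b) = -x^2*y*z + x^3 + x*y^2 + x*z^2 - 3*x
trace(b a^-2 b^-2 a) = trace(a b a^-2 b^-1) trace(b) - trace(a b a^-2) = -x^2*y^2*z + x^3*y + x*y^3 + x*y*z^2 - 4*x*y + z
trace(a^-2 b^-2 a^-1 b) = trace(b a^-2 b^-2) trace(a) - trace(b a^-2 b^-2 a) = x^2*y^2*z - x^3*y - x*y^3 - x*y*z^2 + x^2*z + 3*x*y - z
trace(a^-1 b^-2 a^-1 b^-1 a^-1) = trace(a^-2 b^-2 a^-1) trace(b) - trace(a^-2 b^-2 a^-1 b) = x*y*z^2 - x^2*z - y^2*z + z

x*y*z^2 - x^2*z - y^2*z + z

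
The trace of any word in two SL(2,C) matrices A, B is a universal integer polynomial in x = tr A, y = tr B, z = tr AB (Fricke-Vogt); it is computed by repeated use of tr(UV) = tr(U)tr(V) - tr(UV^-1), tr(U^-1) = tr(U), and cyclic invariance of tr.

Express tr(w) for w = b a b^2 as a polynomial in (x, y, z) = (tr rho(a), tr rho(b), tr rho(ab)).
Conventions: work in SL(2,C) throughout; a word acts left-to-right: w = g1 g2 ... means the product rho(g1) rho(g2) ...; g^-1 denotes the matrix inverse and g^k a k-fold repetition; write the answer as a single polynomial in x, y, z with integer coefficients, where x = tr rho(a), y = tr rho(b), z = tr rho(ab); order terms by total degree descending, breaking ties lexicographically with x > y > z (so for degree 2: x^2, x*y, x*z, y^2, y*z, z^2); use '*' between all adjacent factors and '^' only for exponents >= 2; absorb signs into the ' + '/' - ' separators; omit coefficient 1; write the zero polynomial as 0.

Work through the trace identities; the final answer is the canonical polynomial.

y^2*z - x*y - z

tr(a b^2) = tr(b) * tr(a b) - tr(a)  (reduce the b square) = y*z - x
use: tr(b a b^2) = tr(b) * tr(a b^2) - tr(a b)  (reduce the b square) = y^2*z - x*y - z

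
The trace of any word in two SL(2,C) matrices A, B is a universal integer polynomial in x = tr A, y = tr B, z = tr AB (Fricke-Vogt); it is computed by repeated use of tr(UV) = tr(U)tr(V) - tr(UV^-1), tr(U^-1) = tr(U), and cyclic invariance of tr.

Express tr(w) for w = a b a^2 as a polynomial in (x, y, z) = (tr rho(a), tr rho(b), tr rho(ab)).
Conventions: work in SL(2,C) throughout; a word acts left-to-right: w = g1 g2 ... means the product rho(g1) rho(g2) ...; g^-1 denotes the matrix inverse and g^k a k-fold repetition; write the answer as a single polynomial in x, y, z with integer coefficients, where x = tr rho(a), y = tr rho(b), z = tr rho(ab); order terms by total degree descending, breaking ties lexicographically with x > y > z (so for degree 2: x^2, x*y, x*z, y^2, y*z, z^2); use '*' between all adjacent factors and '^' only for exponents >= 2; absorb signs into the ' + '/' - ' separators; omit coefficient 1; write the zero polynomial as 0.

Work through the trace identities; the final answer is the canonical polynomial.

and trace(a b a) = trace(a) * trace(b a) - trace(b)   [square of a] = x*z - y
trace(a b a^2) = trace(a) * trace(a b a) - trace(a b)   [square of a] = x^2*z - x*y - z

x^2*z - x*y - z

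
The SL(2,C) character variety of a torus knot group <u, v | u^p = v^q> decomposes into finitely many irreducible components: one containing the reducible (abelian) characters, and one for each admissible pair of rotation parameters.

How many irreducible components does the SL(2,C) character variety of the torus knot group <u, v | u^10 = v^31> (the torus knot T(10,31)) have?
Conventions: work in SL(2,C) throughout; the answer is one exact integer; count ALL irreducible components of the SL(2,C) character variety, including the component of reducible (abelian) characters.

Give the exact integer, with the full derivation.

For T(10,31): irreducibility forces the central element u^10 = v^31 to one of +I, -I.
This locks tr(u) to 2*cos(pi*alpha/10), alpha in 1..9, and tr(v) to 2*cos(pi*beta/31), beta in 1..30, on each component of irreducible characters.
Consistency of u^10 = (-1)^alpha I with v^31 = (-1)^beta I forces alpha = beta (mod 2).
count pairs: odd alpha (5 choices) x odd beta (15), plus even alpha (4) x even beta (15): 5*15 + 4*15 = 135.
That is 135 components of irreducible characters, and with the reducible (abelian) component the total is 136.

136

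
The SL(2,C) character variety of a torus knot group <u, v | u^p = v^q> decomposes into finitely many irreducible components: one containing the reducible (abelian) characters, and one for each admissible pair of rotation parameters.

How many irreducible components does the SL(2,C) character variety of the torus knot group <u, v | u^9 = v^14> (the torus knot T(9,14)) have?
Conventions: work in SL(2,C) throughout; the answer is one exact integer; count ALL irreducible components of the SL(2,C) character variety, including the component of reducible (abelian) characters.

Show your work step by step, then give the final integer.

For T(9,14): irreducibility forces the central element u^9 = v^14 to one of +I, -I.
This locks tr(u) to 2*cos(pi*alpha/9), alpha in 1..8, and tr(v) to 2*cos(pi*beta/14), beta in 1..13, on each component of irreducible characters.
u^9 = (-1)^alpha I and v^14 = (-1)^beta I must agree, so alpha and beta have equal parity.
Enumerate parity-matched pairs: 4*7 odd-odd plus 4*6 even-even gives 52.
components with irreducible characters: 52; plus the single component of reducible (abelian) characters: total 53.

53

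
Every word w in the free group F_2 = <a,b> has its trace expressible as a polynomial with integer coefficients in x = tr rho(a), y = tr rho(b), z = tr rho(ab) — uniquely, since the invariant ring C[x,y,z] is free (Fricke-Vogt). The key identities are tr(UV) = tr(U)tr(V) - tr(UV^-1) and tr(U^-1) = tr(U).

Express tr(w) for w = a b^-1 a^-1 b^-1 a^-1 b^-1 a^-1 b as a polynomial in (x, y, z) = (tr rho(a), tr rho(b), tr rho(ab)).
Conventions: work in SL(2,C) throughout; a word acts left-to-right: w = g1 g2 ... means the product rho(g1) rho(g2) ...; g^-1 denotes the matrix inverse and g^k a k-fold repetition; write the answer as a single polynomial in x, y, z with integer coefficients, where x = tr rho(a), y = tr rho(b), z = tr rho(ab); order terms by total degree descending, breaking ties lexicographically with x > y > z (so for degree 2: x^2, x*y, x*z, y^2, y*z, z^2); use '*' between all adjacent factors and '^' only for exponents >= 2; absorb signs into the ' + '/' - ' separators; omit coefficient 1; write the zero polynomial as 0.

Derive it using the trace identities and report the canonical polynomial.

trace(b a b) = trace(b) trace(a b) - trace(a) = y*z - x
trace(b a b a) = trace(b a) trace(b a) - trace(1) = z^2 - 2
trace(a^-1 b a b) = trace(b a b) trace(a) - trace(b a b a) = x*y*z - x^2 - z^2 + 2
trace(a^-1 b a b^-1) = trace(a^-1 b a) trace(b) - trace(a^-1 b a b) = -x*y*z + x^2 + y^2 + z^2 - 2
trace(a^-1 b a b^-1 a^-1) = trace(a^-1 b a b^-1) trace(a) - trace(a^-1 b a b^-1 a) = -x^2*y*z + x^3 + x*y^2 + x*z^2 - 3*x
trace(a^2 b) = trace(a) trace(b a) - trace(b) = x*z - y
trace(a^2) = trace(a) trace(a) - trace(1) = x^2 - 2
trace(a b^2 a) = trace(b) trace(a^2 b) - trace(a^2) = x*y*z - x^2 - y^2 + 2
trace(a b^2 a b) = trace(b) trace(a b a b) - trace(a b a) = y*z^2 - x*z - y
trace(b a b^-1 a b) = trace(a b^2 a) trace(b) - trace(a b^2 a b) = x*y^2*z - x^2*y - y^3 - y*z^2 + x*z + 3*y
trace(a b a b a) = trace(a) trace(b a b a) - trace(b a b) = x*z^2 - y*z - x
trace(a b a b a b) = trace(b a) trace(b a b a) - trace(b^-1 a^-1) = z^3 - 3*z
trace(b a b^-1 a b a) = trace(a b a b a) trace(b) - trace(a b a b a b) = x*y*z^2 - y^2*z - z^3 - x*y + 3*z
trace(b a^-1 b a b^-1 a) = trace(b a b^-1 a b) trace(a) - trace(b a b^-1 a b a) = x^2*y^2*z - x^3*y - x*y^3 - 2*x*y*z^2 + x^2*z + y^2*z + z^3 + 4*x*y - 3*z
trace(a^-1 b a b^-1 a^-1 b) = trace(b a^-1 b a b^-1) trace(a) - trace(b a^-1 b a b^-1 a) = -x^2*y^2*z + x^3*y + x*y^3 + 2*x*y*z^2 - x^2*z - y^2*z - z^3 - 3*x*y + 3*z
trace(b^-1 a^-1 b a b^-1 a^-1) = trace(a^-1 b a b^-1 a^-1) trace(b) - trace(a^-1 b a b^-1 a^-1 b) = -x*y*z^2 + x^2*z + y^2*z + z^3 - 3*z
trace(b^-1 a^-1 b a b^-1 a^-1 b^-1) = trace(b^-1 a^-1 b a b^-1 a^-1) trace(b) - trace(b^-1 a^-1 b a b^-1 a^-1 b) = -x*y^2*z^2 + 2*x^2*y*z + y^3*z + y*z^3 - x^3 - x*y^2 - x*z^2 - 3*y*z + 3*x
trace(b^-1 a^-1 b a b^-1) = trace(a^-1 b a b^-1) trace(b) - trace(a^-1 b a) = -x*y^2*z + x^2*y + y^3 + y*z^2 - 3*y
trace(a b a^2) = trace(a) trace(b a^2) - trace(b a) = x^2*z - x*y - z
trace(b a^2 b^-1 a) = trace(a b a^2) trace(b) - trace(a b a^2 b) = x^2*y*z - x*y^2 - x*z^2 + x
trace(a b^-1 a^-1 b a) = trace(b a^2 b^-1) trace(a) - trace(b a^2 b^-1 a) = -x^2*y*z + x^3 + x*y^2 + x*z^2 - 3*x
trace(b a b^2) = trace(b) trace(b a b) - trace(b a) = y^2*z - x*y - z
trace(b a^2 b a b) = trace(a) trace(b a b^2 a) - trace(b a b^2) = x*y*z^2 - x^2*z - y^2*z + z
trace(b a^2 b a b a) = trace(a) trace(b a b a b a) - trace(b a b a b) = x*z^3 - y*z^2 - 2*x*z + y
trace(a^-1 b a^2 b a b) = trace(b a^2 b a b) trace(a) - trace(b a^2 b a b a) = x^2*y*z^2 - x^3*z - x*y^2*z - x*z^3 + y*z^2 + 3*x*z - y
trace(a b a b^-1 a^-1 b a) = trace(a^-1 b a^2 b a) trace(b) - trace(a^-1 b a^2 b a b) = -x^2*y*z^2 + x^3*z + 2*x*y^2*z + x*z^3 - x^2*y - y^3 - y*z^2 - 3*x*z + 3*y
trace(b a b a b a b) = trace(b) trace(a b a b a b) - trace(a b a b a) = y*z^3 - x*z^2 - 2*y*z + x
trace(b a b a b a b a) = trace(a b a b a b) trace(a b) - trace(b a b a) = z^4 - 4*z^2 + 2
trace(a^-1 b a b a b a b) = trace(b a b a b a b) trace(a) - trace(b a b a b a b a) = x*y*z^3 - x^2*z^2 - z^4 - 2*x*y*z + x^2 + 4*z^2 - 2
trace(a b a b^-1 a^-1 b a b) = trace(a^-1 b a b a b a) trace(b) - trace(a^-1 b a b a b a b) = -x*y*z^3 + x^2*z^2 + y^2*z^2 + z^4 + x*y*z - x^2 - y^2 - 4*z^2 + 2
trace(b a b^-1 a^-1 b a b^-1 a) = trace(a b a b^-1 a^-1 b a) trace(b) - trace(a b a b^-1 a^-1 b a b) = -x^2*y^2*z^2 + x^3*y*z + 2*x*y^3*z + 2*x*y*z^3 - x^2*y^2 - x^2*z^2 - y^4 - 2*y^2*z^2 - z^4 - 4*x*y*z + x^2 + 4*y^2 + 4*z^2 - 2
trace(a b^-1 a^-1 b a b^-1 a^-1 b) = trace(b a b^-1 a^-1 b a b^-1) trace(a) - trace(b a b^-1 a^-1 b a b^-1 a) = x^2*y^2*z^2 - 2*x^3*y*z - 2*x*y^3*z - 2*x*y*z^3 + x^4 + 2*x^2*y^2 + 2*x^2*z^2 + y^4 + 2*y^2*z^2 + z^4 + 4*x*y*z - 4*x^2 - 4*y^2 - 4*z^2 + 2
trace(b^-1 a^-1 b a b^-1 a^-1 b^-1 a) = trace(a b^-1 a^-1 b a b^-1 a^-1) trace(b) - trace(a b^-1 a^-1 b a b^-1 a^-1 b) = -x^2*y^2*z^2 + 2*x^3*y*z + x*y^3*z + 2*x*y*z^3 - x^4 - x^2*y^2 - 2*x^2*z^2 - y^2*z^2 - z^4 - 4*x*y*z + 4*x^2 + y^2 + 4*z^2 - 2
trace(a b^-1 a^-1 b^-1 a^-1 b^-1 a^-1 b) = trace(b^-1 a^-1 b a b^-1 a^-1 b^-1) trace(a) - trace(b^-1 a^-1 b a b^-1 a^-1 b^-1 a) = -x*y*z^3 + x^2*z^2 + y^2*z^2 + z^4 + x*y*z - x^2 - y^2 - 4*z^2 + 2

-x*y*z^3 + x^2*z^2 + y^2*z^2 + z^4 + x*y*z - x^2 - y^2 - 4*z^2 + 2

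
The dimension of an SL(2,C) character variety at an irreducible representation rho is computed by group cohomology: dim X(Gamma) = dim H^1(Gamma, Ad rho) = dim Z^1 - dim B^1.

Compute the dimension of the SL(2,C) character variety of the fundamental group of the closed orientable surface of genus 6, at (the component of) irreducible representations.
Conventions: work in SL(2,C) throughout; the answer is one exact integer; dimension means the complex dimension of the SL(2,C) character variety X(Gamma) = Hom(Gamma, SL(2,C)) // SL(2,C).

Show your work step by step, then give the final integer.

Gamma = pi_1(Sigma_6) = < a_1, b_1, ..., a_6, b_6 | prod [a_i, b_i] > has 2g = 12 generators and 1 relator.
Before the relator condition, cocycle space has dim 3*12 = 36.
d_2 is surjective at irreducible rho (its cokernel H^2 is dual to H^0 = 0), so dim Z^1 = 36 - 3 = 33.
dim B^1 = 3 (coboundaries, injective at irreducible rho).
Hence dim X = 33 - 3 = 30.

30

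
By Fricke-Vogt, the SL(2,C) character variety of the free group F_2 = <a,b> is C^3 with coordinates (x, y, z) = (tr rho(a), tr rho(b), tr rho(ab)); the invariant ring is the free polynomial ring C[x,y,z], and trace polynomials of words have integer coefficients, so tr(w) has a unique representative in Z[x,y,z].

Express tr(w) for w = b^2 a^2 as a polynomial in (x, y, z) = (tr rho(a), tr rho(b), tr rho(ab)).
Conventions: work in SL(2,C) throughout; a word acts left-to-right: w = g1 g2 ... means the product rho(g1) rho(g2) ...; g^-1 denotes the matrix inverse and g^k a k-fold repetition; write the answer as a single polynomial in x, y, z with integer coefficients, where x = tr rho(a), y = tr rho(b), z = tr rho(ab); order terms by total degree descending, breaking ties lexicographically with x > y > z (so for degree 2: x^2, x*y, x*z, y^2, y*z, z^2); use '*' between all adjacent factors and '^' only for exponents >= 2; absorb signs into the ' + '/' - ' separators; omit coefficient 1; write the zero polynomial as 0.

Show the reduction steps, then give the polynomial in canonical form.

x*y*z - x^2 - y^2 + 2

tr(a^2 b) = tr(a)*tr(b a) - tr(b) = x*z - y
so tr(a^2) = tr(a)*tr(a) - tr(1) = x^2 - 2
tr(b^2 a^2) = tr(b)*tr(a^2 b) - tr(a^2) = x*y*z - x^2 - y^2 + 2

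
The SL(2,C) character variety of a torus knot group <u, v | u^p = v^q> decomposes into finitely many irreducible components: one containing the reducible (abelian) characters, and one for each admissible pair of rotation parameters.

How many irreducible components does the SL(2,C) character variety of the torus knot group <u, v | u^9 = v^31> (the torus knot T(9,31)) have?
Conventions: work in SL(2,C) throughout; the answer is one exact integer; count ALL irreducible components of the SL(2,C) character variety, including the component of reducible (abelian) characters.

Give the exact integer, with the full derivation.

For T(9,31): irreducibility forces the central element u^9 = v^31 to one of +I, -I.
On an irreducible component, tr(u) is locked at 2*cos(pi*alpha/9) for some alpha in 1..8, and tr(v) at 2*cos(pi*beta/31) for some beta in 1..30.
u^9 = (-1)^alpha I and v^31 = (-1)^beta I must agree, so alpha and beta have equal parity.
Enumerate parity-matched pairs: 4*15 odd-odd plus 4*15 even-even gives 120.
Total: 120 irreducible-character components + 1 reducible (abelian) component = 121.

121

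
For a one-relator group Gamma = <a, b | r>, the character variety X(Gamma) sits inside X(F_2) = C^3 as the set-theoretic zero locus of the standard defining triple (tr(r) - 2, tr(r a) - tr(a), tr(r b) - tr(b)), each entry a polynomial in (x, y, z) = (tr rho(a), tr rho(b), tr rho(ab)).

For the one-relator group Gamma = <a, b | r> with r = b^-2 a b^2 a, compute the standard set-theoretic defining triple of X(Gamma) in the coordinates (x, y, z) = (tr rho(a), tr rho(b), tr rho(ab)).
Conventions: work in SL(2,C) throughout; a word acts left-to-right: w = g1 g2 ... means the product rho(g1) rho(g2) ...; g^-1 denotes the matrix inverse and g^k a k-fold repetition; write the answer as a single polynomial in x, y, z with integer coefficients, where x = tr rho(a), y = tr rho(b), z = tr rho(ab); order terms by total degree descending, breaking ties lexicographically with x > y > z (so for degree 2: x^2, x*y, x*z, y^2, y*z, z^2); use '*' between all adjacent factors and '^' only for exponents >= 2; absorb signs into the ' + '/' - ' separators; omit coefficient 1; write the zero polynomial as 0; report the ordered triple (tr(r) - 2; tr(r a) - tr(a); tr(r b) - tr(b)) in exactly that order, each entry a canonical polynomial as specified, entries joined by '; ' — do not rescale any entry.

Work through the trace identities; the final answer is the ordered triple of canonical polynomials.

trace(b^2 a) = trace(b) * trace(a b) - trace(a)   [square of b] = y*z - x
trace(b^2) = trace(b) * trace(b) - trace(1)   [square of b] = y^2 - 2
trace(a b^2 a) = trace(a) * trace(b^2 a) - trace(b^2)   [square of a] = x*y*z - x^2 - y^2 + 2
trace(a b a b) = trace(a b) * trace(a b) - trace(1)   [split at a repeated a] = z^2 - 2
trace(a b a) = trace(a) * trace(b a) - trace(b)   [square of a] = x*z - y
trace(a b^2 a b) = trace(b) * trace(a b a b) - trace(a b a)   [square of b] = y*z^2 - x*z - y
trace(a b^2 a b^-1) = trace(a b^2 a) * trace(b) - trace(a b^2 a b)   [inverse elimination on b] = x*y^2*z - x^2*y - y^3 - y*z^2 + x*z + 3*y
trace(b^-2 a b^2 a) = trace(a b^2 a b^-1) * trace(b) - trace(a b^2 a)   [inverse elimination on b] = x*y^3*z - x^2*y^2 - y^4 - y^2*z^2 + x^2 + 4*y^2 - 2
trace(a b^2 a^2) = trace(a) * trace(b^2 a^2) - trace(b^2 a) = x^2*y*z - x^3 - x*y^2 - y*z + 3*x
trace(a^2 b a b) = trace(a) * trace(b a b a) - trace(b a b) = x*z^2 - y*z - x
trace(a^2 b a) = trace(a) * trace(a b a) - trace(a b) = x^2*z - x*y - z
trace(a b^2 a^2 b) = trace(b) * trace(a^2 b a b) - trace(a^2 b a) = x*y*z^2 - x^2*z - y^2*z + z
trace(a b^2 a^2 b^-1) = trace(a b^2 a^2) * trace(b) - trace(a b^2 a^2 b) = x^2*y^2*z - x^3*y - x*y^3 - x*y*z^2 + x^2*z + 3*x*y - z
trace(b^-2 a b^2 a^2) = trace(a b^2 a^2 b^-1) * trace(b) - trace(a b^2 a^2) = x^2*y^3*z - x^3*y^2 - x*y^4 - x*y^2*z^2 + x^3 + 4*x*y^2 - 3*x
assemble the triple (trace(r) - 2; trace(r a) - x; trace(r b) - y)

x*y^3*z - x^2*y^2 - y^4 - y^2*z^2 + x^2 + 4*y^2 - 4; x^2*y^3*z - x^3*y^2 - x*y^4 - x*y^2*z^2 + x^3 + 4*x*y^2 - 4*x; x*y^2*z - x^2*y - y^3 - y*z^2 + x*z + 2*y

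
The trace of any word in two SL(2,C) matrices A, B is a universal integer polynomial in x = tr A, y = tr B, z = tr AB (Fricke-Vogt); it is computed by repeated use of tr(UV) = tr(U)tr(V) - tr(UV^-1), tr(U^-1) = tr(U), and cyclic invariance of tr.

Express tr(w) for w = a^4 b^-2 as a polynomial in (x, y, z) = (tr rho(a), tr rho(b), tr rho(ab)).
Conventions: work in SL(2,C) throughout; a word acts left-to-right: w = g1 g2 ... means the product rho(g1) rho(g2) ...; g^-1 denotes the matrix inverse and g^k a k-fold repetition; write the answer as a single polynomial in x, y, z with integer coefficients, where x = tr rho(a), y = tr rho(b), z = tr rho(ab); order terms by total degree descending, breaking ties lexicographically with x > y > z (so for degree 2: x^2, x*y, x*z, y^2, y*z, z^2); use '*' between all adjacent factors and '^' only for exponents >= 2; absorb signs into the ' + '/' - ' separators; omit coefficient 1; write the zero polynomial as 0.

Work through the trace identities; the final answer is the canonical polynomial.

apply: trace(a^2) = trace(a) trace(a) - trace(1)  (reduce the a square) = x^2 - 2
apply: trace(a^3) = trace(a) trace(a^2) - trace(a)  (reduce the a square) = x^3 - 3*x
use: trace(a^4) = trace(a) trace(a^3) - trace(a^2)  (reduce the a square) = x^4 - 4*x^2 + 2
trace(b a^2) = trace(a) trace(b a) - trace(b)  (reduce the a square) = x*z - y
apply: trace(a b a^2) = trace(a) trace(b a^2) - trace(b a)  (reduce the a square) = x^2*z - x*y - z
trace(a^4 b) = trace(a) trace(a b a^2) - trace(a b a)  (reduce the a square) = x^3*z - x^2*y - 2*x*z + y
use: trace(a^4 b^-1) = trace(a^4) trace(b) - trace(a^4 b)  (eliminate b^-1) = x^4*y - x^3*z - 3*x^2*y + 2*x*z + y
use: trace(a^4 b^-2) = trace(a^4 b^-1) trace(b) - trace(a^4)  (eliminate b^-1) = x^4*y^2 - x^3*y*z - x^4 - 3*x^2*y^2 + 2*x*y*z + 4*x^2 + y^2 - 2

x^4*y^2 - x^3*y*z - x^4 - 3*x^2*y^2 + 2*x*y*z + 4*x^2 + y^2 - 2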